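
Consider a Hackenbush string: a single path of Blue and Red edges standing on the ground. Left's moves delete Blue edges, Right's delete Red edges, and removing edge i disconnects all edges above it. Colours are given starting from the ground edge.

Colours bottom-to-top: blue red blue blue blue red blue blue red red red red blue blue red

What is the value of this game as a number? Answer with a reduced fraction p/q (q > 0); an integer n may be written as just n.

15117/16384

Recurse on prefixes of the 15-edge string blue red blue blue blue red blue blue red red red red blue blue red:
b: Left { 0 }, Right { none } so simplest 1
br: Left { 0 }, Right { 1 } so simplest 1/2
brb: Left { 0, 1/2 }, Right { 1 } so simplest 3/4
brbb: Left { 0, 1/2, 3/4 }, Right { 1 } so simplest 7/8
brbbb: Left { 0, 1/2, 3/4, 7/8 }, Right { 1 } so simplest 15/16
brbbbr: Left { 0, 1/2, 3/4, 7/8 }, Right { 15/16, 1 } so simplest 29/32
brbbbrb: Left { 0, 1/2, 3/4, 7/8, 29/32 }, Right { 15/16, 1 } so simplest 59/64
brbbbrbb: Left { 0, 1/2, 3/4, 7/8, 29/32, 59/64 }, Right { 15/16, 1 } so simplest 119/128
brbbbrbbr: Left { 0, 1/2, 3/4, 7/8, 29/32, 59/64 }, Right { 119/128, 15/16, 1 } so simplest 237/256
brbbbrbbrr: Left { 0, 1/2, 3/4, 7/8, 29/32, 59/64 }, Right { 237/256, 119/128, 15/16, 1 } so simplest 473/512
brbbbrbbrrr: Left { 0, 1/2, 3/4, 7/8, 29/32, 59/64 }, Right { 473/512, 237/256, 119/128, 15/16, 1 } so simplest 945/1024
brbbbrbbrrrr: Left { 0, 1/2, 3/4, 7/8, 29/32, 59/64 }, Right { 945/1024, 473/512, 237/256, 119/128, 15/16, 1 } so simplest 1889/2048
brbbbrbbrrrrb: Left { 0, 1/2, 3/4, 7/8, 29/32, 59/64, 1889/2048 }, Right { 945/1024, 473/512, 237/256, 119/128, 15/16, 1 } so simplest 3779/4096
brbbbrbbrrrrbb: Left { 0, 1/2, 3/4, 7/8, 29/32, 59/64, 1889/2048, 3779/4096 }, Right { 945/1024, 473/512, 237/256, 119/128, 15/16, 1 } so simplest 7559/8192
brbbbrbbrrrrbbr: Left { 0, 1/2, 3/4, 7/8, 29/32, 59/64, 1889/2048, 3779/4096 }, Right { 7559/8192, 945/1024, 473/512, 237/256, 119/128, 15/16, 1 } so simplest 15117/16384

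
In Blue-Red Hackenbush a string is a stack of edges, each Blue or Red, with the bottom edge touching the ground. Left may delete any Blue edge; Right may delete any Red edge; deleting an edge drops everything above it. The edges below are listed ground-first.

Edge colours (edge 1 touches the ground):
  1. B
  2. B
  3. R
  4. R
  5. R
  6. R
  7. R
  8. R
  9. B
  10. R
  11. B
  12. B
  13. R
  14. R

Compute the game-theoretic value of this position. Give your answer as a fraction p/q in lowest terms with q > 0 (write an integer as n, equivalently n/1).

Build G(s[:k]) for k = 1..14, string s = B B R R R R R R B R B B R R.
B: Left { 0 }, Right {  } ⇒ simplest 1
BB: Left { 0, 1 }, Right {  } ⇒ simplest 2
BBR: Left { 0, 1 }, Right { 2 } ⇒ simplest 3/2
BBRR: Left { 0, 1 }, Right { 3/2, 2 } ⇒ simplest 5/4
BBRRR: Left { 0, 1 }, Right { 5/4, 3/2, 2 } ⇒ simplest 9/8
BBRRRR: Left { 0, 1 }, Right { 9/8, 5/4, 3/2, 2 } ⇒ simplest 17/16
BBRRRRR: Left { 0, 1 }, Right { 17/16, 9/8, 5/4, 3/2, 2 } ⇒ simplest 33/32
BBRRRRRR: Left { 0, 1 }, Right { 33/32, 17/16, 9/8, 5/4, 3/2, 2 } ⇒ simplest 65/64
BBRRRRRRB: Left { 0, 1, 65/64 }, Right { 33/32, 17/16, 9/8, 5/4, 3/2, 2 } ⇒ simplest 131/128
BBRRRRRRBR: Left { 0, 1, 65/64 }, Right { 131/128, 33/32, 17/16, 9/8, 5/4, 3/2, 2 } ⇒ simplest 261/256
BBRRRRRRBRB: Left { 0, 1, 65/64, 261/256 }, Right { 131/128, 33/32, 17/16, 9/8, 5/4, 3/2, 2 } ⇒ simplest 523/512
BBRRRRRRBRBB: Left { 0, 1, 65/64, 261/256, 523/512 }, Right { 131/128, 33/32, 17/16, 9/8, 5/4, 3/2, 2 } ⇒ simplest 1047/1024
BBRRRRRRBRBBR: Left { 0, 1, 65/64, 261/256, 523/512 }, Right { 1047/1024, 131/128, 33/32, 17/16, 9/8, 5/4, 3/2, 2 } ⇒ simplest 2093/2048
BBRRRRRRBRBBRR: Left { 0, 1, 65/64, 261/256, 523/512 }, Right { 2093/2048, 1047/1024, 131/128, 33/32, 17/16, 9/8, 5/4, 3/2, 2 } ⇒ simplest 4185/4096

4185/4096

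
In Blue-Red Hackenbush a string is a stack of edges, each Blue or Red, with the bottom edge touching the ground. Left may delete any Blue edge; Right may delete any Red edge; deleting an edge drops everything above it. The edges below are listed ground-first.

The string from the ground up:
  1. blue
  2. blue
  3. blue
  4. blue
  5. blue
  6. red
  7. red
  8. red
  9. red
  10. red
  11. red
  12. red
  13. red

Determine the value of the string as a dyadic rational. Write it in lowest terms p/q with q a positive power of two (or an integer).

Recurse on prefixes of the 13-edge string blue blue blue blue blue red red red red red red red red:
1 of 13 · b · max L 0 · min R +∞ → 1
2 of 13 · bb · max L 1 · min R +∞ → 2
3 of 13 · bbb · max L 2 · min R +∞ → 3
4 of 13 · bbbb · max L 3 · min R +∞ → 4
5 of 13 · bbbbb · max L 4 · min R +∞ → 5
6 of 13 · bbbbbr · max L 4 · min R 5 → 9/2
7 of 13 · bbbbbrr · max L 4 · min R 9/2 → 17/4
8 of 13 · bbbbbrrr · max L 4 · min R 17/4 → 33/8
9 of 13 · bbbbbrrrr · max L 4 · min R 33/8 → 65/16
10 of 13 · bbbbbrrrrr · max L 4 · min R 65/16 → 129/32
11 of 13 · bbbbbrrrrrr · max L 4 · min R 129/32 → 257/64
12 of 13 · bbbbbrrrrrrr · max L 4 · min R 257/64 → 513/128
13 of 13 · bbbbbrrrrrrrr · max L 4 · min R 513/128 → 1025/256

1025/256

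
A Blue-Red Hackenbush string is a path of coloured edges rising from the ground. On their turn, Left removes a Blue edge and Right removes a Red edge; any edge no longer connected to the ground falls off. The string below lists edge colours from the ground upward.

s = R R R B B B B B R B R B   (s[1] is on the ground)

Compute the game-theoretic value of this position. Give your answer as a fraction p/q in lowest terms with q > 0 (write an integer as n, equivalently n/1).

-1045/512

R: Left { none }, Right { 0 } so simplest -1
RR: Left { none }, Right { -1, 0 } so simplest -2
RRR: Left { none }, Right { -2, -1, 0 } so simplest -3
RRRB: Left { -3 }, Right { -2, -1, 0 } so simplest -5/2
RRRBB: Left { -3, -5/2 }, Right { -2, -1, 0 } so simplest -9/4
RRRBBB: Left { -3, -5/2, -9/4 }, Right { -2, -1, 0 } so simplest -17/8
RRRBBBB: Left { -3, -5/2, -9/4, -17/8 }, Right { -2, -1, 0 } so simplest -33/16
RRRBBBBB: Left { -3, -5/2, -9/4, -17/8, -33/16 }, Right { -2, -1, 0 } so simplest -65/32
RRRBBBBBR: Left { -3, -5/2, -9/4, -17/8, -33/16 }, Right { -65/32, -2, -1, 0 } so simplest -131/64
RRRBBBBBRB: Left { -3, -5/2, -9/4, -17/8, -33/16, -131/64 }, Right { -65/32, -2, -1, 0 } so simplest -261/128
RRRBBBBBRBR: Left { -3, -5/2, -9/4, -17/8, -33/16, -131/64 }, Right { -261/128, -65/32, -2, -1, 0 } so simplest -523/256
RRRBBBBBRBRB: Left { -3, -5/2, -9/4, -17/8, -33/16, -131/64, -523/256 }, Right { -261/128, -65/32, -2, -1, 0 } so simplest -1045/512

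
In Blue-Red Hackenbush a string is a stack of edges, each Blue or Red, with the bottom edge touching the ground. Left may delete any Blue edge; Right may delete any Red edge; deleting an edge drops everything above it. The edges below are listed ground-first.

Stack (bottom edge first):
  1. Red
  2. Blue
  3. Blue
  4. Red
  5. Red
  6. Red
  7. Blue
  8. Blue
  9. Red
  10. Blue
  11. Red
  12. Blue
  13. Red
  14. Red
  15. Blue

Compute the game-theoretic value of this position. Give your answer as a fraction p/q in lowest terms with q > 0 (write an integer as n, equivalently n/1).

-7341/16384

Build g(s[:k]) for k = 1..15, string s = Red Blue Blue Red Red Red Blue Blue Red Blue Red Blue Red Red Blue.
R: Left { ∅ }, Right { 0 } gives simplest -1
RB: Left { -1 }, Right { 0 } gives simplest -1/2
RBB: Left { -1 -1/2 }, Right { 0 } gives simplest -1/4
RBBR: Left { -1 -1/2 }, Right { -1/4 0 } gives simplest -3/8
RBBRR: Left { -1 -1/2 }, Right { -3/8 -1/4 0 } gives simplest -7/16
RBBRRR: Left { -1 -1/2 }, Right { -7/16 -3/8 -1/4 0 } gives simplest -15/32
RBBRRRB: Left { -1 -1/2 -15/32 }, Right { -7/16 -3/8 -1/4 0 } gives simplest -29/64
RBBRRRBB: Left { -1 -1/2 -15/32 -29/64 }, Right { -7/16 -3/8 -1/4 0 } gives simplest -57/128
RBBRRRBBR: Left { -1 -1/2 -15/32 -29/64 }, Right { -57/128 -7/16 -3/8 -1/4 0 } gives simplest -115/256
RBBRRRBBRB: Left { -1 -1/2 -15/32 -29/64 -115/256 }, Right { -57/128 -7/16 -3/8 -1/4 0 } gives simplest -229/512
RBBRRRBBRBR: Left { -1 -1/2 -15/32 -29/64 -115/256 }, Right { -229/512 -57/128 -7/16 -3/8 -1/4 0 } gives simplest -459/1024
RBBRRRBBRBRB: Left { -1 -1/2 -15/32 -29/64 -115/256 -459/1024 }, Right { -229/512 -57/128 -7/16 -3/8 -1/4 0 } gives simplest -917/2048
RBBRRRBBRBRBR: Left { -1 -1/2 -15/32 -29/64 -115/256 -459/1024 }, Right { -917/2048 -229/512 -57/128 -7/16 -3/8 -1/4 0 } gives simplest -1835/4096
RBBRRRBBRBRBRR: Left { -1 -1/2 -15/32 -29/64 -115/256 -459/1024 }, Right { -1835/4096 -917/2048 -229/512 -57/128 -7/16 -3/8 -1/4 0 } gives simplest -3671/8192
RBBRRRBBRBRBRRB: Left { -1 -1/2 -15/32 -29/64 -115/256 -459/1024 -3671/8192 }, Right { -1835/4096 -917/2048 -229/512 -57/128 -7/16 -3/8 -1/4 0 } gives simplest -7341/16384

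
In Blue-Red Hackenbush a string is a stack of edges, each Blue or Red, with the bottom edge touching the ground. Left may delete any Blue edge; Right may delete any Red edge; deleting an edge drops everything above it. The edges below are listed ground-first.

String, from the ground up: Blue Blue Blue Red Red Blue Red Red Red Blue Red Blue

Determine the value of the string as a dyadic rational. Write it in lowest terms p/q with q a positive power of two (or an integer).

1 of 12 · B · max L 0 · min R +∞ ⇒ 1
2 of 12 · BB · max L 1 · min R +∞ ⇒ 2
3 of 12 · BBB · max L 2 · min R +∞ ⇒ 3
4 of 12 · BBBR · max L 2 · min R 3 ⇒ 5/2
5 of 12 · BBBRR · max L 2 · min R 5/2 ⇒ 9/4
6 of 12 · BBBRRB · max L 9/4 · min R 5/2 ⇒ 19/8
7 of 12 · BBBRRBR · max L 9/4 · min R 19/8 ⇒ 37/16
8 of 12 · BBBRRBRR · max L 9/4 · min R 37/16 ⇒ 73/32
9 of 12 · BBBRRBRRR · max L 9/4 · min R 73/32 ⇒ 145/64
10 of 12 · BBBRRBRRRB · max L 145/64 · min R 73/32 ⇒ 291/128
11 of 12 · BBBRRBRRRBR · max L 145/64 · min R 291/128 ⇒ 581/256
12 of 12 · BBBRRBRRRBRB · max L 581/256 · min R 291/128 ⇒ 1163/512

1163/512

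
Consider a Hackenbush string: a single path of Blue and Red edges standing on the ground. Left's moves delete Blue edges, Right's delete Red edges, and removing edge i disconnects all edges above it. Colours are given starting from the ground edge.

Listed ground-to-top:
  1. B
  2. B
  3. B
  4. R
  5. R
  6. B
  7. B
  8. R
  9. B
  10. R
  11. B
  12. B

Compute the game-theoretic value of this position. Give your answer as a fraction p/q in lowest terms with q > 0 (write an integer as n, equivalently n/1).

1239/512

Recurse on prefixes of the 12-edge string B B B R R B B R B R B B:
edge 1 of 12 (B): { 0 | — } so 1
edge 2 of 12 (B): { 0, 1 | — } so 2
edge 3 of 12 (B): { 0, 1, 2 | — } so 3
edge 4 of 12 (R): { 0, 1, 2 | 3 } so 5/2
edge 5 of 12 (R): { 0, 1, 2 | 5/2, 3 } so 9/4
edge 6 of 12 (B): { 0, 1, 2, 9/4 | 5/2, 3 } so 19/8
edge 7 of 12 (B): { 0, 1, 2, 9/4, 19/8 | 5/2, 3 } so 39/16
edge 8 of 12 (R): { 0, 1, 2, 9/4, 19/8 | 39/16, 5/2, 3 } so 77/32
edge 9 of 12 (B): { 0, 1, 2, 9/4, 19/8, 77/32 | 39/16, 5/2, 3 } so 155/64
edge 10 of 12 (R): { 0, 1, 2, 9/4, 19/8, 77/32 | 155/64, 39/16, 5/2, 3 } so 309/128
edge 11 of 12 (B): { 0, 1, 2, 9/4, 19/8, 77/32, 309/128 | 155/64, 39/16, 5/2, 3 } so 619/256
edge 12 of 12 (B): { 0, 1, 2, 9/4, 19/8, 77/32, 309/128, 619/256 | 155/64, 39/16, 5/2, 3 } so 1239/512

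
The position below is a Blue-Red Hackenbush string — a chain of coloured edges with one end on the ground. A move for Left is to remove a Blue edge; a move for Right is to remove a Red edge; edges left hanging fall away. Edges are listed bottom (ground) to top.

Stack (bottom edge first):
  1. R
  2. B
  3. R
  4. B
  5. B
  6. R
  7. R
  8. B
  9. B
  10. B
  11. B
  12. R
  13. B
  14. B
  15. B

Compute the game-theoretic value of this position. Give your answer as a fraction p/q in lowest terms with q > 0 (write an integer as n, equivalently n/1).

Build value(s[:k]) for k = 1..15, string s = R B R B B R R B B B B R B B B.
edge 1 of 15 (R): { — | 0 } so -1
edge 2 of 15 (B): { -1 | 0 } so -1/2
edge 3 of 15 (R): { -1 | -1/2; 0 } so -3/4
edge 4 of 15 (B): { -1; -3/4 | -1/2; 0 } so -5/8
edge 5 of 15 (B): { -1; -3/4; -5/8 | -1/2; 0 } so -9/16
edge 6 of 15 (R): { -1; -3/4; -5/8 | -9/16; -1/2; 0 } so -19/32
edge 7 of 15 (R): { -1; -3/4; -5/8 | -19/32; -9/16; -1/2; 0 } so -39/64
edge 8 of 15 (B): { -1; -3/4; -5/8; -39/64 | -19/32; -9/16; -1/2; 0 } so -77/128
edge 9 of 15 (B): { -1; -3/4; -5/8; -39/64; -77/128 | -19/32; -9/16; -1/2; 0 } so -153/256
edge 10 of 15 (B): { -1; -3/4; -5/8; -39/64; -77/128; -153/256 | -19/32; -9/16; -1/2; 0 } so -305/512
edge 11 of 15 (B): { -1; -3/4; -5/8; -39/64; -77/128; -153/256; -305/512 | -19/32; -9/16; -1/2; 0 } so -609/1024
edge 12 of 15 (R): { -1; -3/4; -5/8; -39/64; -77/128; -153/256; -305/512 | -609/1024; -19/32; -9/16; -1/2; 0 } so -1219/2048
edge 13 of 15 (B): { -1; -3/4; -5/8; -39/64; -77/128; -153/256; -305/512; -1219/2048 | -609/1024; -19/32; -9/16; -1/2; 0 } so -2437/4096
edge 14 of 15 (B): { -1; -3/4; -5/8; -39/64; -77/128; -153/256; -305/512; -1219/2048; -2437/4096 | -609/1024; -19/32; -9/16; -1/2; 0 } so -4873/8192
edge 15 of 15 (B): { -1; -3/4; -5/8; -39/64; -77/128; -153/256; -305/512; -1219/2048; -2437/4096; -4873/8192 | -609/1024; -19/32; -9/16; -1/2; 0 } so -9745/16384

-9745/16384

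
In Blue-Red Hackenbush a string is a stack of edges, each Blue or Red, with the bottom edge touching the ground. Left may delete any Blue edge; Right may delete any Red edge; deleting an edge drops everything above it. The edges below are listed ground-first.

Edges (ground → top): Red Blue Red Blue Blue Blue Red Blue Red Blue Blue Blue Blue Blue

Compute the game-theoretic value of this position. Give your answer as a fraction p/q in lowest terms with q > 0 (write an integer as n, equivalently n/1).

Recurse on prefixes of the 14-edge string Red Blue Red Blue Blue Blue Red Blue Red Blue Blue Blue Blue Blue:
R: Left { none }, Right { 0 } -> simplest -1
RB: Left { -1 }, Right { 0 } -> simplest -1/2
RBR: Left { -1 }, Right { -1/2, 0 } -> simplest -3/4
RBRB: Left { -1, -3/4 }, Right { -1/2, 0 } -> simplest -5/8
RBRBB: Left { -1, -3/4, -5/8 }, Right { -1/2, 0 } -> simplest -9/16
RBRBBB: Left { -1, -3/4, -5/8, -9/16 }, Right { -1/2, 0 } -> simplest -17/32
RBRBBBR: Left { -1, -3/4, -5/8, -9/16 }, Right { -17/32, -1/2, 0 } -> simplest -35/64
RBRBBBRB: Left { -1, -3/4, -5/8, -9/16, -35/64 }, Right { -17/32, -1/2, 0 } -> simplest -69/128
RBRBBBRBR: Left { -1, -3/4, -5/8, -9/16, -35/64 }, Right { -69/128, -17/32, -1/2, 0 } -> simplest -139/256
RBRBBBRBRB: Left { -1, -3/4, -5/8, -9/16, -35/64, -139/256 }, Right { -69/128, -17/32, -1/2, 0 } -> simplest -277/512
RBRBBBRBRBB: Left { -1, -3/4, -5/8, -9/16, -35/64, -139/256, -277/512 }, Right { -69/128, -17/32, -1/2, 0 } -> simplest -553/1024
RBRBBBRBRBBB: Left { -1, -3/4, -5/8, -9/16, -35/64, -139/256, -277/512, -553/1024 }, Right { -69/128, -17/32, -1/2, 0 } -> simplest -1105/2048
RBRBBBRBRBBBB: Left { -1, -3/4, -5/8, -9/16, -35/64, -139/256, -277/512, -553/1024, -1105/2048 }, Right { -69/128, -17/32, -1/2, 0 } -> simplest -2209/4096
RBRBBBRBRBBBBB: Left { -1, -3/4, -5/8, -9/16, -35/64, -139/256, -277/512, -553/1024, -1105/2048, -2209/4096 }, Right { -69/128, -17/32, -1/2, 0 } -> simplest -4417/8192

-4417/8192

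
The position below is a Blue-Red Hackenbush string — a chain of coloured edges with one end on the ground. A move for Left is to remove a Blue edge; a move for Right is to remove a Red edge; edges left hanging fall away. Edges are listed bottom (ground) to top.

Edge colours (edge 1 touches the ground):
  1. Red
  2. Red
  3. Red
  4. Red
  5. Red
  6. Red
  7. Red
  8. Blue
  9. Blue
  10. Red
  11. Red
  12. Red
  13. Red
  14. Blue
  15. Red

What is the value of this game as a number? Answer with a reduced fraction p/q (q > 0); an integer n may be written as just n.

val(R) = { — | 0 } → -1
val(RR) = { — | -1; 0 } → -2
val(RRR) = { — | -2; -1; 0 } → -3
val(RRRR) = { — | -3; -2; -1; 0 } → -4
val(RRRRR) = { — | -4; -3; -2; -1; 0 } → -5
val(RRRRRR) = { — | -5; -4; -3; -2; -1; 0 } → -6
val(RRRRRRR) = { — | -6; -5; -4; -3; -2; -1; 0 } → -7
val(RRRRRRRB) = { -7 | -6; -5; -4; -3; -2; -1; 0 } → -13/2
val(RRRRRRRBB) = { -7; -13/2 | -6; -5; -4; -3; -2; -1; 0 } → -25/4
val(RRRRRRRBBR) = { -7; -13/2 | -25/4; -6; -5; -4; -3; -2; -1; 0 } → -51/8
val(RRRRRRRBBRR) = { -7; -13/2 | -51/8; -25/4; -6; -5; -4; -3; -2; -1; 0 } → -103/16
val(RRRRRRRBBRRR) = { -7; -13/2 | -103/16; -51/8; -25/4; -6; -5; -4; -3; -2; -1; 0 } → -207/32
val(RRRRRRRBBRRRR) = { -7; -13/2 | -207/32; -103/16; -51/8; -25/4; -6; -5; -4; -3; -2; -1; 0 } → -415/64
val(RRRRRRRBBRRRRB) = { -7; -13/2; -415/64 | -207/32; -103/16; -51/8; -25/4; -6; -5; -4; -3; -2; -1; 0 } → -829/128
val(RRRRRRRBBRRRRBR) = { -7; -13/2; -415/64 | -829/128; -207/32; -103/16; -51/8; -25/4; -6; -5; -4; -3; -2; -1; 0 } → -1659/256

-1659/256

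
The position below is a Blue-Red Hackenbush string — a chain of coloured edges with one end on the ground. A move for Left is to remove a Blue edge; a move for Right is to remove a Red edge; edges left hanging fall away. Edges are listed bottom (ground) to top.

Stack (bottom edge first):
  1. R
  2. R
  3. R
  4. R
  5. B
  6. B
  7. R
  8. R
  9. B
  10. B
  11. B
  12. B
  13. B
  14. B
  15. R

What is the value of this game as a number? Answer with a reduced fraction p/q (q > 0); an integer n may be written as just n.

-6915/2048

R: Left { none }, Right { 0 } gives simplest -1
RR: Left { none }, Right { -1, 0 } gives simplest -2
RRR: Left { none }, Right { -2, -1, 0 } gives simplest -3
RRRR: Left { none }, Right { -3, -2, -1, 0 } gives simplest -4
RRRRB: Left { -4 }, Right { -3, -2, -1, 0 } gives simplest -7/2
RRRRBB: Left { -4, -7/2 }, Right { -3, -2, -1, 0 } gives simplest -13/4
RRRRBBR: Left { -4, -7/2 }, Right { -13/4, -3, -2, -1, 0 } gives simplest -27/8
RRRRBBRR: Left { -4, -7/2 }, Right { -27/8, -13/4, -3, -2, -1, 0 } gives simplest -55/16
RRRRBBRRB: Left { -4, -7/2, -55/16 }, Right { -27/8, -13/4, -3, -2, -1, 0 } gives simplest -109/32
RRRRBBRRBB: Left { -4, -7/2, -55/16, -109/32 }, Right { -27/8, -13/4, -3, -2, -1, 0 } gives simplest -217/64
RRRRBBRRBBB: Left { -4, -7/2, -55/16, -109/32, -217/64 }, Right { -27/8, -13/4, -3, -2, -1, 0 } gives simplest -433/128
RRRRBBRRBBBB: Left { -4, -7/2, -55/16, -109/32, -217/64, -433/128 }, Right { -27/8, -13/4, -3, -2, -1, 0 } gives simplest -865/256
RRRRBBRRBBBBB: Left { -4, -7/2, -55/16, -109/32, -217/64, -433/128, -865/256 }, Right { -27/8, -13/4, -3, -2, -1, 0 } gives simplest -1729/512
RRRRBBRRBBBBBB: Left { -4, -7/2, -55/16, -109/32, -217/64, -433/128, -865/256, -1729/512 }, Right { -27/8, -13/4, -3, -2, -1, 0 } gives simplest -3457/1024
RRRRBBRRBBBBBBR: Left { -4, -7/2, -55/16, -109/32, -217/64, -433/128, -865/256, -1729/512 }, Right { -3457/1024, -27/8, -13/4, -3, -2, -1, 0 } gives simplest -6915/2048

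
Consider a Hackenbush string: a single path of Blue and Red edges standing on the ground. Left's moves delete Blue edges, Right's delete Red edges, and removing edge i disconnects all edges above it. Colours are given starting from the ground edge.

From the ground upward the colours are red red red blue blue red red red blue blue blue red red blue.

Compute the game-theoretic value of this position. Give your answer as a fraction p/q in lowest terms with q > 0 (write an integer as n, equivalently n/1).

1 of 14 · r · max L −∞ · min R 0 ⇒ -1
2 of 14 · rr · max L −∞ · min R -1 ⇒ -2
3 of 14 · rrr · max L −∞ · min R -2 ⇒ -3
4 of 14 · rrrb · max L -3 · min R -2 ⇒ -5/2
5 of 14 · rrrbb · max L -5/2 · min R -2 ⇒ -9/4
6 of 14 · rrrbbr · max L -5/2 · min R -9/4 ⇒ -19/8
7 of 14 · rrrbbrr · max L -5/2 · min R -19/8 ⇒ -39/16
8 of 14 · rrrbbrrr · max L -5/2 · min R -39/16 ⇒ -79/32
9 of 14 · rrrbbrrrb · max L -79/32 · min R -39/16 ⇒ -157/64
10 of 14 · rrrbbrrrbb · max L -157/64 · min R -39/16 ⇒ -313/128
11 of 14 · rrrbbrrrbbb · max L -313/128 · min R -39/16 ⇒ -625/256
12 of 14 · rrrbbrrrbbbr · max L -313/128 · min R -625/256 ⇒ -1251/512
13 of 14 · rrrbbrrrbbbrr · max L -313/128 · min R -1251/512 ⇒ -2503/1024
14 of 14 · rrrbbrrrbbbrrb · max L -2503/1024 · min R -1251/512 ⇒ -5005/2048

-5005/2048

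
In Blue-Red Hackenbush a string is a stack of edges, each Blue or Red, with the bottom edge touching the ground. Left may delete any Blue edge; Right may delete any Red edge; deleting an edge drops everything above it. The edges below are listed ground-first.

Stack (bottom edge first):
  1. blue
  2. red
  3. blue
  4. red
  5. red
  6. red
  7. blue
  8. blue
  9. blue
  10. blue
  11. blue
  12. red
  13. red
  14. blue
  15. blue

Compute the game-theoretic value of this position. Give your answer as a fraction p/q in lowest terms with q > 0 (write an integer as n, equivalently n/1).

b: Left { 0 }, Right { · } -> simplest 1
br: Left { 0 }, Right { 1 } -> simplest 1/2
brb: Left { 0, 1/2 }, Right { 1 } -> simplest 3/4
brbr: Left { 0, 1/2 }, Right { 3/4, 1 } -> simplest 5/8
brbrr: Left { 0, 1/2 }, Right { 5/8, 3/4, 1 } -> simplest 9/16
brbrrr: Left { 0, 1/2 }, Right { 9/16, 5/8, 3/4, 1 } -> simplest 17/32
brbrrrb: Left { 0, 1/2, 17/32 }, Right { 9/16, 5/8, 3/4, 1 } -> simplest 35/64
brbrrrbb: Left { 0, 1/2, 17/32, 35/64 }, Right { 9/16, 5/8, 3/4, 1 } -> simplest 71/128
brbrrrbbb: Left { 0, 1/2, 17/32, 35/64, 71/128 }, Right { 9/16, 5/8, 3/4, 1 } -> simplest 143/256
brbrrrbbbb: Left { 0, 1/2, 17/32, 35/64, 71/128, 143/256 }, Right { 9/16, 5/8, 3/4, 1 } -> simplest 287/512
brbrrrbbbbb: Left { 0, 1/2, 17/32, 35/64, 71/128, 143/256, 287/512 }, Right { 9/16, 5/8, 3/4, 1 } -> simplest 575/1024
brbrrrbbbbbr: Left { 0, 1/2, 17/32, 35/64, 71/128, 143/256, 287/512 }, Right { 575/1024, 9/16, 5/8, 3/4, 1 } -> simplest 1149/2048
brbrrrbbbbbrr: Left { 0, 1/2, 17/32, 35/64, 71/128, 143/256, 287/512 }, Right { 1149/2048, 575/1024, 9/16, 5/8, 3/4, 1 } -> simplest 2297/4096
brbrrrbbbbbrrb: Left { 0, 1/2, 17/32, 35/64, 71/128, 143/256, 287/512, 2297/4096 }, Right { 1149/2048, 575/1024, 9/16, 5/8, 3/4, 1 } -> simplest 4595/8192
brbrrrbbbbbrrbb: Left { 0, 1/2, 17/32, 35/64, 71/128, 143/256, 287/512, 2297/4096, 4595/8192 }, Right { 1149/2048, 575/1024, 9/16, 5/8, 3/4, 1 } -> simplest 9191/16384

9191/16384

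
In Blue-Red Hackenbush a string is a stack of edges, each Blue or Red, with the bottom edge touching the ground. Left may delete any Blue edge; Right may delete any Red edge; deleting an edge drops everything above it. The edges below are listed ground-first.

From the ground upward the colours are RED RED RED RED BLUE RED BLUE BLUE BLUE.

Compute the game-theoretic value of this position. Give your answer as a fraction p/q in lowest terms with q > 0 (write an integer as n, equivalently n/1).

-113/32

Prefix values for RED RED RED RED BLUE RED BLUE BLUE BLUE via {L|R} + simplicity:
R: Left { ∅ }, Right { 0 } so simplest -1
RR: Left { ∅ }, Right { -1; 0 } so simplest -2
RRR: Left { ∅ }, Right { -2; -1; 0 } so simplest -3
RRRR: Left { ∅ }, Right { -3; -2; -1; 0 } so simplest -4
RRRRB: Left { -4 }, Right { -3; -2; -1; 0 } so simplest -7/2
RRRRBR: Left { -4 }, Right { -7/2; -3; -2; -1; 0 } so simplest -15/4
RRRRBRB: Left { -4; -15/4 }, Right { -7/2; -3; -2; -1; 0 } so simplest -29/8
RRRRBRBB: Left { -4; -15/4; -29/8 }, Right { -7/2; -3; -2; -1; 0 } so simplest -57/16
RRRRBRBBB: Left { -4; -15/4; -29/8; -57/16 }, Right { -7/2; -3; -2; -1; 0 } so simplest -113/32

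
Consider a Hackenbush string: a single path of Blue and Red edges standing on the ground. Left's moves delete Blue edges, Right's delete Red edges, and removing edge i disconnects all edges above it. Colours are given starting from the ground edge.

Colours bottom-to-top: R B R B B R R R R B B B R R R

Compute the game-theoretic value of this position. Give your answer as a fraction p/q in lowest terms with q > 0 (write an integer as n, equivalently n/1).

Build v(s[:k]) for k = 1..15, string s = R B R B B R R R R B B B R R R.
v_1 [R]  L=[(no moves)]  R=[0]  so -1
v_2 [RB]  L=[-1]  R=[0]  so -1/2
v_3 [RBR]  L=[-1]  R=[-1/2,0]  so -3/4
v_4 [RBRB]  L=[-1,-3/4]  R=[-1/2,0]  so -5/8
v_5 [RBRBB]  L=[-1,-3/4,-5/8]  R=[-1/2,0]  so -9/16
v_6 [RBRBBR]  L=[-1,-3/4,-5/8]  R=[-9/16,-1/2,0]  so -19/32
v_7 [RBRBBRR]  L=[-1,-3/4,-5/8]  R=[-19/32,-9/16,-1/2,0]  so -39/64
v_8 [RBRBBRRR]  L=[-1,-3/4,-5/8]  R=[-39/64,-19/32,-9/16,-1/2,0]  so -79/128
v_9 [RBRBBRRRR]  L=[-1,-3/4,-5/8]  R=[-79/128,-39/64,-19/32,-9/16,-1/2,0]  so -159/256
v_10 [RBRBBRRRRB]  L=[-1,-3/4,-5/8,-159/256]  R=[-79/128,-39/64,-19/32,-9/16,-1/2,0]  so -317/512
v_11 [RBRBBRRRRBB]  L=[-1,-3/4,-5/8,-159/256,-317/512]  R=[-79/128,-39/64,-19/32,-9/16,-1/2,0]  so -633/1024
v_12 [RBRBBRRRRBBB]  L=[-1,-3/4,-5/8,-159/256,-317/512,-633/1024]  R=[-79/128,-39/64,-19/32,-9/16,-1/2,0]  so -1265/2048
v_13 [RBRBBRRRRBBBR]  L=[-1,-3/4,-5/8,-159/256,-317/512,-633/1024]  R=[-1265/2048,-79/128,-39/64,-19/32,-9/16,-1/2,0]  so -2531/4096
v_14 [RBRBBRRRRBBBRR]  L=[-1,-3/4,-5/8,-159/256,-317/512,-633/1024]  R=[-2531/4096,-1265/2048,-79/128,-39/64,-19/32,-9/16,-1/2,0]  so -5063/8192
v_15 [RBRBBRRRRBBBRRR]  L=[-1,-3/4,-5/8,-159/256,-317/512,-633/1024]  R=[-5063/8192,-2531/4096,-1265/2048,-79/128,-39/64,-19/32,-9/16,-1/2,0]  so -10127/16384

-10127/16384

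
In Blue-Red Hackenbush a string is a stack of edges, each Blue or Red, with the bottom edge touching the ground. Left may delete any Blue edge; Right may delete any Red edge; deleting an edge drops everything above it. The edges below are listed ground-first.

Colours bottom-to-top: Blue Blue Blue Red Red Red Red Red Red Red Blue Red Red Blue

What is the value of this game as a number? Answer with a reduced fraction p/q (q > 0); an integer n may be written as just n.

4115/2048

1 of 14 · B · max L 0 · min R +∞ — 1
2 of 14 · BB · max L 1 · min R +∞ — 2
3 of 14 · BBB · max L 2 · min R +∞ — 3
4 of 14 · BBBR · max L 2 · min R 3 — 5/2
5 of 14 · BBBRR · max L 2 · min R 5/2 — 9/4
6 of 14 · BBBRRR · max L 2 · min R 9/4 — 17/8
7 of 14 · BBBRRRR · max L 2 · min R 17/8 — 33/16
8 of 14 · BBBRRRRR · max L 2 · min R 33/16 — 65/32
9 of 14 · BBBRRRRRR · max L 2 · min R 65/32 — 129/64
10 of 14 · BBBRRRRRRR · max L 2 · min R 129/64 — 257/128
11 of 14 · BBBRRRRRRRB · max L 257/128 · min R 129/64 — 515/256
12 of 14 · BBBRRRRRRRBR · max L 257/128 · min R 515/256 — 1029/512
13 of 14 · BBBRRRRRRRBRR · max L 257/128 · min R 1029/512 — 2057/1024
14 of 14 · BBBRRRRRRRBRRB · max L 2057/1024 · min R 1029/512 — 4115/2048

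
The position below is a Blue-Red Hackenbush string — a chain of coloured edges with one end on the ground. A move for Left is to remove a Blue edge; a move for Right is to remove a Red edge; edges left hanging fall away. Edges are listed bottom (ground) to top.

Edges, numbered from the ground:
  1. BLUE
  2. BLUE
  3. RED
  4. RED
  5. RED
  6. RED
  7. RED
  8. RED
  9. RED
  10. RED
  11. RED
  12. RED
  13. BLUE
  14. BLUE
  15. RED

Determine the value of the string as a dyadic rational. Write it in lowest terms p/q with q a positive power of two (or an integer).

8205/8192

edge 1 of 15 (BLUE): { 0 | · } gives 1
edge 2 of 15 (BLUE): { 0; 1 | · } gives 2
edge 3 of 15 (RED): { 0; 1 | 2 } gives 3/2
edge 4 of 15 (RED): { 0; 1 | 3/2; 2 } gives 5/4
edge 5 of 15 (RED): { 0; 1 | 5/4; 3/2; 2 } gives 9/8
edge 6 of 15 (RED): { 0; 1 | 9/8; 5/4; 3/2; 2 } gives 17/16
edge 7 of 15 (RED): { 0; 1 | 17/16; 9/8; 5/4; 3/2; 2 } gives 33/32
edge 8 of 15 (RED): { 0; 1 | 33/32; 17/16; 9/8; 5/4; 3/2; 2 } gives 65/64
edge 9 of 15 (RED): { 0; 1 | 65/64; 33/32; 17/16; 9/8; 5/4; 3/2; 2 } gives 129/128
edge 10 of 15 (RED): { 0; 1 | 129/128; 65/64; 33/32; 17/16; 9/8; 5/4; 3/2; 2 } gives 257/256
edge 11 of 15 (RED): { 0; 1 | 257/256; 129/128; 65/64; 33/32; 17/16; 9/8; 5/4; 3/2; 2 } gives 513/512
edge 12 of 15 (RED): { 0; 1 | 513/512; 257/256; 129/128; 65/64; 33/32; 17/16; 9/8; 5/4; 3/2; 2 } gives 1025/1024
edge 13 of 15 (BLUE): { 0; 1; 1025/1024 | 513/512; 257/256; 129/128; 65/64; 33/32; 17/16; 9/8; 5/4; 3/2; 2 } gives 2051/2048
edge 14 of 15 (BLUE): { 0; 1; 1025/1024; 2051/2048 | 513/512; 257/256; 129/128; 65/64; 33/32; 17/16; 9/8; 5/4; 3/2; 2 } gives 4103/4096
edge 15 of 15 (RED): { 0; 1; 1025/1024; 2051/2048 | 4103/4096; 513/512; 257/256; 129/128; 65/64; 33/32; 17/16; 9/8; 5/4; 3/2; 2 } gives 8205/8192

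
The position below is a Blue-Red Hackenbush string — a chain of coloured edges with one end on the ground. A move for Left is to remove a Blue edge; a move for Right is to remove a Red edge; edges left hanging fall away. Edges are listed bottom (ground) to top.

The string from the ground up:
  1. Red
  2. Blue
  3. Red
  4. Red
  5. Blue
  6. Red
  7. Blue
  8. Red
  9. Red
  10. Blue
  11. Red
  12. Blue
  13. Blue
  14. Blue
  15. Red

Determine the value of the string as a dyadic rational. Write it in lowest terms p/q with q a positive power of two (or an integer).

Prefix values for Red Blue Red Red Blue Red Blue Red Red Blue Red Blue Blue Blue Red via {L|R} + simplicity:
step 1: add Red to get R; options L={ — } R={ 0 } -> -1
step 2: add Blue to get RB; options L={ -1 } R={ 0 } -> -1/2
step 3: add Red to get RBR; options L={ -1 } R={ -1/2,0 } -> -3/4
step 4: add Red to get RBRR; options L={ -1 } R={ -3/4,-1/2,0 } -> -7/8
step 5: add Blue to get RBRRB; options L={ -1,-7/8 } R={ -3/4,-1/2,0 } -> -13/16
step 6: add Red to get RBRRBR; options L={ -1,-7/8 } R={ -13/16,-3/4,-1/2,0 } -> -27/32
step 7: add Blue to get RBRRBRB; options L={ -1,-7/8,-27/32 } R={ -13/16,-3/4,-1/2,0 } -> -53/64
step 8: add Red to get RBRRBRBR; options L={ -1,-7/8,-27/32 } R={ -53/64,-13/16,-3/4,-1/2,0 } -> -107/128
step 9: add Red to get RBRRBRBRR; options L={ -1,-7/8,-27/32 } R={ -107/128,-53/64,-13/16,-3/4,-1/2,0 } -> -215/256
step 10: add Blue to get RBRRBRBRRB; options L={ -1,-7/8,-27/32,-215/256 } R={ -107/128,-53/64,-13/16,-3/4,-1/2,0 } -> -429/512
step 11: add Red to get RBRRBRBRRBR; options L={ -1,-7/8,-27/32,-215/256 } R={ -429/512,-107/128,-53/64,-13/16,-3/4,-1/2,0 } -> -859/1024
step 12: add Blue to get RBRRBRBRRBRB; options L={ -1,-7/8,-27/32,-215/256,-859/1024 } R={ -429/512,-107/128,-53/64,-13/16,-3/4,-1/2,0 } -> -1717/2048
step 13: add Blue to get RBRRBRBRRBRBB; options L={ -1,-7/8,-27/32,-215/256,-859/1024,-1717/2048 } R={ -429/512,-107/128,-53/64,-13/16,-3/4,-1/2,0 } -> -3433/4096
step 14: add Blue to get RBRRBRBRRBRBBB; options L={ -1,-7/8,-27/32,-215/256,-859/1024,-1717/2048,-3433/4096 } R={ -429/512,-107/128,-53/64,-13/16,-3/4,-1/2,0 } -> -6865/8192
step 15: add Red to get RBRRBRBRRBRBBBR; options L={ -1,-7/8,-27/32,-215/256,-859/1024,-1717/2048,-3433/4096 } R={ -6865/8192,-429/512,-107/128,-53/64,-13/16,-3/4,-1/2,0 } -> -13731/16384

-13731/16384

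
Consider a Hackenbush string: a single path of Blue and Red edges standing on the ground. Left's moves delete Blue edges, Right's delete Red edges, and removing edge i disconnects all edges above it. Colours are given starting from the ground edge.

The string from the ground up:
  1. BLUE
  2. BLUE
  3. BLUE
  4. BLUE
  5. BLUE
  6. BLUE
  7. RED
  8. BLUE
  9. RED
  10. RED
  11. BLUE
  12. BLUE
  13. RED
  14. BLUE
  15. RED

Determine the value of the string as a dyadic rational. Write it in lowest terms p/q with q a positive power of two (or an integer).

2869/512

Build value(s[:k]) for k = 1..15, string s = BLUE BLUE BLUE BLUE BLUE BLUE RED BLUE RED RED BLUE BLUE RED BLUE RED.
1 of 15 · B · max L 0 · min R +∞ -> 1
2 of 15 · BB · max L 1 · min R +∞ -> 2
3 of 15 · BBB · max L 2 · min R +∞ -> 3
4 of 15 · BBBB · max L 3 · min R +∞ -> 4
5 of 15 · BBBBB · max L 4 · min R +∞ -> 5
6 of 15 · BBBBBB · max L 5 · min R +∞ -> 6
7 of 15 · BBBBBBR · max L 5 · min R 6 -> 11/2
8 of 15 · BBBBBBRB · max L 11/2 · min R 6 -> 23/4
9 of 15 · BBBBBBRBR · max L 11/2 · min R 23/4 -> 45/8
10 of 15 · BBBBBBRBRR · max L 11/2 · min R 45/8 -> 89/16
11 of 15 · BBBBBBRBRRB · max L 89/16 · min R 45/8 -> 179/32
12 of 15 · BBBBBBRBRRBB · max L 179/32 · min R 45/8 -> 359/64
13 of 15 · BBBBBBRBRRBBR · max L 179/32 · min R 359/64 -> 717/128
14 of 15 · BBBBBBRBRRBBRB · max L 717/128 · min R 359/64 -> 1435/256
15 of 15 · BBBBBBRBRRBBRBR · max L 717/128 · min R 1435/256 -> 2869/512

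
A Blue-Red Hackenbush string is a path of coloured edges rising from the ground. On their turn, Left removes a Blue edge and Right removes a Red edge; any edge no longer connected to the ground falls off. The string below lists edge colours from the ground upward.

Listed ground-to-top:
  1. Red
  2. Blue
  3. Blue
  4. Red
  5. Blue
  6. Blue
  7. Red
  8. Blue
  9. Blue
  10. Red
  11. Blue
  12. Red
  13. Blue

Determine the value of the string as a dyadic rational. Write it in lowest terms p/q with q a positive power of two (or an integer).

edge 1 of 13 (Red): {  | 0 } gives -1
edge 2 of 13 (Blue): { -1 | 0 } gives -1/2
edge 3 of 13 (Blue): { -1 -1/2 | 0 } gives -1/4
edge 4 of 13 (Red): { -1 -1/2 | -1/4 0 } gives -3/8
edge 5 of 13 (Blue): { -1 -1/2 -3/8 | -1/4 0 } gives -5/16
edge 6 of 13 (Blue): { -1 -1/2 -3/8 -5/16 | -1/4 0 } gives -9/32
edge 7 of 13 (Red): { -1 -1/2 -3/8 -5/16 | -9/32 -1/4 0 } gives -19/64
edge 8 of 13 (Blue): { -1 -1/2 -3/8 -5/16 -19/64 | -9/32 -1/4 0 } gives -37/128
edge 9 of 13 (Blue): { -1 -1/2 -3/8 -5/16 -19/64 -37/128 | -9/32 -1/4 0 } gives -73/256
edge 10 of 13 (Red): { -1 -1/2 -3/8 -5/16 -19/64 -37/128 | -73/256 -9/32 -1/4 0 } gives -147/512
edge 11 of 13 (Blue): { -1 -1/2 -3/8 -5/16 -19/64 -37/128 -147/512 | -73/256 -9/32 -1/4 0 } gives -293/1024
edge 12 of 13 (Red): { -1 -1/2 -3/8 -5/16 -19/64 -37/128 -147/512 | -293/1024 -73/256 -9/32 -1/4 0 } gives -587/2048
edge 13 of 13 (Blue): { -1 -1/2 -3/8 -5/16 -19/64 -37/128 -147/512 -587/2048 | -293/1024 -73/256 -9/32 -1/4 0 } gives -1173/4096

-1173/4096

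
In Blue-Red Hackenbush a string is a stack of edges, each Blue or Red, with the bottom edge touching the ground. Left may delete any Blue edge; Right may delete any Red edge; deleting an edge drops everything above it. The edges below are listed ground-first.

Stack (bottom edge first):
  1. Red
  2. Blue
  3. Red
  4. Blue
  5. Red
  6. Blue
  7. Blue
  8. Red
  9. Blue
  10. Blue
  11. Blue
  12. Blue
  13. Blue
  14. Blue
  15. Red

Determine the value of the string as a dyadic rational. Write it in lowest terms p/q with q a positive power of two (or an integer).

-10499/16384

val_1 [R]  L=[∅]  R=[0]  = -1
val_2 [RB]  L=[-1]  R=[0]  = -1/2
val_3 [RBR]  L=[-1]  R=[-1/2; 0]  = -3/4
val_4 [RBRB]  L=[-1; -3/4]  R=[-1/2; 0]  = -5/8
val_5 [RBRBR]  L=[-1; -3/4]  R=[-5/8; -1/2; 0]  = -11/16
val_6 [RBRBRB]  L=[-1; -3/4; -11/16]  R=[-5/8; -1/2; 0]  = -21/32
val_7 [RBRBRBB]  L=[-1; -3/4; -11/16; -21/32]  R=[-5/8; -1/2; 0]  = -41/64
val_8 [RBRBRBBR]  L=[-1; -3/4; -11/16; -21/32]  R=[-41/64; -5/8; -1/2; 0]  = -83/128
val_9 [RBRBRBBRB]  L=[-1; -3/4; -11/16; -21/32; -83/128]  R=[-41/64; -5/8; -1/2; 0]  = -165/256
val_10 [RBRBRBBRBB]  L=[-1; -3/4; -11/16; -21/32; -83/128; -165/256]  R=[-41/64; -5/8; -1/2; 0]  = -329/512
val_11 [RBRBRBBRBBB]  L=[-1; -3/4; -11/16; -21/32; -83/128; -165/256; -329/512]  R=[-41/64; -5/8; -1/2; 0]  = -657/1024
val_12 [RBRBRBBRBBBB]  L=[-1; -3/4; -11/16; -21/32; -83/128; -165/256; -329/512; -657/1024]  R=[-41/64; -5/8; -1/2; 0]  = -1313/2048
val_13 [RBRBRBBRBBBBB]  L=[-1; -3/4; -11/16; -21/32; -83/128; -165/256; -329/512; -657/1024; -1313/2048]  R=[-41/64; -5/8; -1/2; 0]  = -2625/4096
val_14 [RBRBRBBRBBBBBB]  L=[-1; -3/4; -11/16; -21/32; -83/128; -165/256; -329/512; -657/1024; -1313/2048; -2625/4096]  R=[-41/64; -5/8; -1/2; 0]  = -5249/8192
val_15 [RBRBRBBRBBBBBBR]  L=[-1; -3/4; -11/16; -21/32; -83/128; -165/256; -329/512; -657/1024; -1313/2048; -2625/4096]  R=[-5249/8192; -41/64; -5/8; -1/2; 0]  = -10499/16384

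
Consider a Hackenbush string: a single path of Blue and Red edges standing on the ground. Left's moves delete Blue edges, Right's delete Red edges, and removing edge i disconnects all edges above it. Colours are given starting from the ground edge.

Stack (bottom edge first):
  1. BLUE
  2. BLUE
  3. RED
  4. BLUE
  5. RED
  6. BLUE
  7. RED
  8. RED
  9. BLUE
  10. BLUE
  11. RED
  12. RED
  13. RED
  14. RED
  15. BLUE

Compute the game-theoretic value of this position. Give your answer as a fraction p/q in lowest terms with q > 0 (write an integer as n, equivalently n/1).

B: Left { 0 }, Right { (no moves) } ⇒ simplest 1
BB: Left { 0,1 }, Right { (no moves) } ⇒ simplest 2
BBR: Left { 0,1 }, Right { 2 } ⇒ simplest 3/2
BBRB: Left { 0,1,3/2 }, Right { 2 } ⇒ simplest 7/4
BBRBR: Left { 0,1,3/2 }, Right { 7/4,2 } ⇒ simplest 13/8
BBRBRB: Left { 0,1,3/2,13/8 }, Right { 7/4,2 } ⇒ simplest 27/16
BBRBRBR: Left { 0,1,3/2,13/8 }, Right { 27/16,7/4,2 } ⇒ simplest 53/32
BBRBRBRR: Left { 0,1,3/2,13/8 }, Right { 53/32,27/16,7/4,2 } ⇒ simplest 105/64
BBRBRBRRB: Left { 0,1,3/2,13/8,105/64 }, Right { 53/32,27/16,7/4,2 } ⇒ simplest 211/128
BBRBRBRRBB: Left { 0,1,3/2,13/8,105/64,211/128 }, Right { 53/32,27/16,7/4,2 } ⇒ simplest 423/256
BBRBRBRRBBR: Left { 0,1,3/2,13/8,105/64,211/128 }, Right { 423/256,53/32,27/16,7/4,2 } ⇒ simplest 845/512
BBRBRBRRBBRR: Left { 0,1,3/2,13/8,105/64,211/128 }, Right { 845/512,423/256,53/32,27/16,7/4,2 } ⇒ simplest 1689/1024
BBRBRBRRBBRRR: Left { 0,1,3/2,13/8,105/64,211/128 }, Right { 1689/1024,845/512,423/256,53/32,27/16,7/4,2 } ⇒ simplest 3377/2048
BBRBRBRRBBRRRR: Left { 0,1,3/2,13/8,105/64,211/128 }, Right { 3377/2048,1689/1024,845/512,423/256,53/32,27/16,7/4,2 } ⇒ simplest 6753/4096
BBRBRBRRBBRRRRB: Left { 0,1,3/2,13/8,105/64,211/128,6753/4096 }, Right { 3377/2048,1689/1024,845/512,423/256,53/32,27/16,7/4,2 } ⇒ simplest 13507/8192

13507/8192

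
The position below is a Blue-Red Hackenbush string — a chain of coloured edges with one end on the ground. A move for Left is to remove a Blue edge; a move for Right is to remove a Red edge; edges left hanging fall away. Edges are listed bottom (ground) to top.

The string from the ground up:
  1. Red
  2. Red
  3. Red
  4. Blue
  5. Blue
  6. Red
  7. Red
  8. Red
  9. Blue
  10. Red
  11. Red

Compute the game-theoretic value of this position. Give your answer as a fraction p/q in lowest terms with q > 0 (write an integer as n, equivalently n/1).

-631/256

1 of 11 · R · max L −∞ · min R 0 = -1
2 of 11 · RR · max L −∞ · min R -1 = -2
3 of 11 · RRR · max L −∞ · min R -2 = -3
4 of 11 · RRRB · max L -3 · min R -2 = -5/2
5 of 11 · RRRBB · max L -5/2 · min R -2 = -9/4
6 of 11 · RRRBBR · max L -5/2 · min R -9/4 = -19/8
7 of 11 · RRRBBRR · max L -5/2 · min R -19/8 = -39/16
8 of 11 · RRRBBRRR · max L -5/2 · min R -39/16 = -79/32
9 of 11 · RRRBBRRRB · max L -79/32 · min R -39/16 = -157/64
10 of 11 · RRRBBRRRBR · max L -79/32 · min R -157/64 = -315/128
11 of 11 · RRRBBRRRBRR · max L -79/32 · min R -315/128 = -631/256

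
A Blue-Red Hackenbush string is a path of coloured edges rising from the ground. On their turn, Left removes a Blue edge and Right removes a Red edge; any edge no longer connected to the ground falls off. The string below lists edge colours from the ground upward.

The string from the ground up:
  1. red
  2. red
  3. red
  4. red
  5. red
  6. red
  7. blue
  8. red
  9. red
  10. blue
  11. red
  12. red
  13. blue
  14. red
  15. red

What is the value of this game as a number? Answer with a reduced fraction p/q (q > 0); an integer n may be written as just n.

Build G(s[:k]) for k = 1..15, string s = red red red red red red blue red red blue red red blue red red.
r: Left { · }, Right { 0 } → simplest -1
rr: Left { · }, Right { -1, 0 } → simplest -2
rrr: Left { · }, Right { -2, -1, 0 } → simplest -3
rrrr: Left { · }, Right { -3, -2, -1, 0 } → simplest -4
rrrrr: Left { · }, Right { -4, -3, -2, -1, 0 } → simplest -5
rrrrrr: Left { · }, Right { -5, -4, -3, -2, -1, 0 } → simplest -6
rrrrrrb: Left { -6 }, Right { -5, -4, -3, -2, -1, 0 } → simplest -11/2
rrrrrrbr: Left { -6 }, Right { -11/2, -5, -4, -3, -2, -1, 0 } → simplest -23/4
rrrrrrbrr: Left { -6 }, Right { -23/4, -11/2, -5, -4, -3, -2, -1, 0 } → simplest -47/8
rrrrrrbrrb: Left { -6, -47/8 }, Right { -23/4, -11/2, -5, -4, -3, -2, -1, 0 } → simplest -93/16
rrrrrrbrrbr: Left { -6, -47/8 }, Right { -93/16, -23/4, -11/2, -5, -4, -3, -2, -1, 0 } → simplest -187/32
rrrrrrbrrbrr: Left { -6, -47/8 }, Right { -187/32, -93/16, -23/4, -11/2, -5, -4, -3, -2, -1, 0 } → simplest -375/64
rrrrrrbrrbrrb: Left { -6, -47/8, -375/64 }, Right { -187/32, -93/16, -23/4, -11/2, -5, -4, -3, -2, -1, 0 } → simplest -749/128
rrrrrrbrrbrrbr: Left { -6, -47/8, -375/64 }, Right { -749/128, -187/32, -93/16, -23/4, -11/2, -5, -4, -3, -2, -1, 0 } → simplest -1499/256
rrrrrrbrrbrrbrr: Left { -6, -47/8, -375/64 }, Right { -1499/256, -749/128, -187/32, -93/16, -23/4, -11/2, -5, -4, -3, -2, -1, 0 } → simplest -2999/512

-2999/512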